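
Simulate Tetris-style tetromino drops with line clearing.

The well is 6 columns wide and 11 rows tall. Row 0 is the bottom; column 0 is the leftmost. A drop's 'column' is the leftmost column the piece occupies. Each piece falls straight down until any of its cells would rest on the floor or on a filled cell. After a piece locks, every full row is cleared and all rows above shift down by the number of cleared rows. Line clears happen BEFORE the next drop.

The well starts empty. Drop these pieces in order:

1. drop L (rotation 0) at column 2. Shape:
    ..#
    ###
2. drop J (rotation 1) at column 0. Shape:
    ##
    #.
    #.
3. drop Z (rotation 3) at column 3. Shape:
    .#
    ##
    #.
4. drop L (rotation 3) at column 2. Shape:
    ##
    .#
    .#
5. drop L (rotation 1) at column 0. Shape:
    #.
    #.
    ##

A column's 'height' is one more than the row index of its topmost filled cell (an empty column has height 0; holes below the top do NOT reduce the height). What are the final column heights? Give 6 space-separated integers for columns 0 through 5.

Drop 1: L rot0 at col 2 lands with bottom-row=0; cleared 0 line(s) (total 0); column heights now [0 0 1 1 2 0], max=2
Drop 2: J rot1 at col 0 lands with bottom-row=0; cleared 0 line(s) (total 0); column heights now [3 3 1 1 2 0], max=3
Drop 3: Z rot3 at col 3 lands with bottom-row=1; cleared 0 line(s) (total 0); column heights now [3 3 1 3 4 0], max=4
Drop 4: L rot3 at col 2 lands with bottom-row=3; cleared 0 line(s) (total 0); column heights now [3 3 6 6 4 0], max=6
Drop 5: L rot1 at col 0 lands with bottom-row=3; cleared 0 line(s) (total 0); column heights now [6 4 6 6 4 0], max=6

Answer: 6 4 6 6 4 0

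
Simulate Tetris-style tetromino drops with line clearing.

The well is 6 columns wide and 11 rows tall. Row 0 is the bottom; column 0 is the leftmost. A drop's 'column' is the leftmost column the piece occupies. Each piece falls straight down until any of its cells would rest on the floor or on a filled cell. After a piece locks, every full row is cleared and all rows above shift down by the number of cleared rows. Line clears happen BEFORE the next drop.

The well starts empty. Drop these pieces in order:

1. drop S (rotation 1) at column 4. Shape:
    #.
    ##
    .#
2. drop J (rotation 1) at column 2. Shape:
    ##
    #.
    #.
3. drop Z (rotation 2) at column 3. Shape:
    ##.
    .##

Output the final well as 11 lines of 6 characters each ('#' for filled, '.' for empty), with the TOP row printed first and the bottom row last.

Drop 1: S rot1 at col 4 lands with bottom-row=0; cleared 0 line(s) (total 0); column heights now [0 0 0 0 3 2], max=3
Drop 2: J rot1 at col 2 lands with bottom-row=0; cleared 0 line(s) (total 0); column heights now [0 0 3 3 3 2], max=3
Drop 3: Z rot2 at col 3 lands with bottom-row=3; cleared 0 line(s) (total 0); column heights now [0 0 3 5 5 4], max=5

Answer: ......
......
......
......
......
......
...##.
....##
..###.
..#.##
..#..#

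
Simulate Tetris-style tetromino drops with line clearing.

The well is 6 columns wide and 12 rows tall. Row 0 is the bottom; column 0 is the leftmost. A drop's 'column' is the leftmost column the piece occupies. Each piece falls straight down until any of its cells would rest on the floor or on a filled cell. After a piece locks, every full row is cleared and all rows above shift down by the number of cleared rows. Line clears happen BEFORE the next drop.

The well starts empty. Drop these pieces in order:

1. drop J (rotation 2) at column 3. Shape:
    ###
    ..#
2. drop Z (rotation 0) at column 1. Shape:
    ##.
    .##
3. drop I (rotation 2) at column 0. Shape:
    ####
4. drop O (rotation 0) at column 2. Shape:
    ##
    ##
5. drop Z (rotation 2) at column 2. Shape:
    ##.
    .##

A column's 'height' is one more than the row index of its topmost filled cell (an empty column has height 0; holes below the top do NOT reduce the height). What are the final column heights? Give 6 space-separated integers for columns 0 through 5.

Answer: 5 5 9 9 8 2

Derivation:
Drop 1: J rot2 at col 3 lands with bottom-row=0; cleared 0 line(s) (total 0); column heights now [0 0 0 2 2 2], max=2
Drop 2: Z rot0 at col 1 lands with bottom-row=2; cleared 0 line(s) (total 0); column heights now [0 4 4 3 2 2], max=4
Drop 3: I rot2 at col 0 lands with bottom-row=4; cleared 0 line(s) (total 0); column heights now [5 5 5 5 2 2], max=5
Drop 4: O rot0 at col 2 lands with bottom-row=5; cleared 0 line(s) (total 0); column heights now [5 5 7 7 2 2], max=7
Drop 5: Z rot2 at col 2 lands with bottom-row=7; cleared 0 line(s) (total 0); column heights now [5 5 9 9 8 2], max=9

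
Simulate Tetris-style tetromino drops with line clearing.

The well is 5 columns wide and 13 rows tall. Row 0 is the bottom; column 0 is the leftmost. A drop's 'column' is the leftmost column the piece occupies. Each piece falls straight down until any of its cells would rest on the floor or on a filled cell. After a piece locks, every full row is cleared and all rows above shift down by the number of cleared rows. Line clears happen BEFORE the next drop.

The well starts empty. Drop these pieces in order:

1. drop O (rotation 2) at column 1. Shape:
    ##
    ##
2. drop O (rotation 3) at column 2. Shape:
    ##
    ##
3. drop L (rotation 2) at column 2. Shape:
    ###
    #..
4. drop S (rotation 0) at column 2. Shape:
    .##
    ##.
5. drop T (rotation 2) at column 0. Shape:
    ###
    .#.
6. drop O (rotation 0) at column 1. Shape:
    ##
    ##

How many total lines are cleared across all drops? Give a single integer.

Drop 1: O rot2 at col 1 lands with bottom-row=0; cleared 0 line(s) (total 0); column heights now [0 2 2 0 0], max=2
Drop 2: O rot3 at col 2 lands with bottom-row=2; cleared 0 line(s) (total 0); column heights now [0 2 4 4 0], max=4
Drop 3: L rot2 at col 2 lands with bottom-row=4; cleared 0 line(s) (total 0); column heights now [0 2 6 6 6], max=6
Drop 4: S rot0 at col 2 lands with bottom-row=6; cleared 0 line(s) (total 0); column heights now [0 2 7 8 8], max=8
Drop 5: T rot2 at col 0 lands with bottom-row=6; cleared 1 line(s) (total 1); column heights now [0 7 7 7 6], max=7
Drop 6: O rot0 at col 1 lands with bottom-row=7; cleared 0 line(s) (total 1); column heights now [0 9 9 7 6], max=9

Answer: 1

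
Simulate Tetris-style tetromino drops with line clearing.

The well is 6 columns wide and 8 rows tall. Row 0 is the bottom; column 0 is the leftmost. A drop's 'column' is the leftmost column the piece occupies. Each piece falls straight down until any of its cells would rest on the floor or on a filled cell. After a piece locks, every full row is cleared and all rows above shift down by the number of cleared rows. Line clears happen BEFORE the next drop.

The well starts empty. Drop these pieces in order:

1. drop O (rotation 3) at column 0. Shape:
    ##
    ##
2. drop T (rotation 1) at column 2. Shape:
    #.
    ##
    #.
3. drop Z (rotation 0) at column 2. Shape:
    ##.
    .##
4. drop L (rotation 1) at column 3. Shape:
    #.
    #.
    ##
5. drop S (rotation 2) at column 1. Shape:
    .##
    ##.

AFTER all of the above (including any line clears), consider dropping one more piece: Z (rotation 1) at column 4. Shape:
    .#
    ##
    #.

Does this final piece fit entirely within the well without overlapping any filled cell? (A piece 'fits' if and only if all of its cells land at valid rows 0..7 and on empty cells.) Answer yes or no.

Drop 1: O rot3 at col 0 lands with bottom-row=0; cleared 0 line(s) (total 0); column heights now [2 2 0 0 0 0], max=2
Drop 2: T rot1 at col 2 lands with bottom-row=0; cleared 0 line(s) (total 0); column heights now [2 2 3 2 0 0], max=3
Drop 3: Z rot0 at col 2 lands with bottom-row=2; cleared 0 line(s) (total 0); column heights now [2 2 4 4 3 0], max=4
Drop 4: L rot1 at col 3 lands with bottom-row=4; cleared 0 line(s) (total 0); column heights now [2 2 4 7 5 0], max=7
Drop 5: S rot2 at col 1 lands with bottom-row=6; cleared 0 line(s) (total 0); column heights now [2 7 8 8 5 0], max=8
Test piece Z rot1 at col 4 (width 2): heights before test = [2 7 8 8 5 0]; fits = True

Answer: yes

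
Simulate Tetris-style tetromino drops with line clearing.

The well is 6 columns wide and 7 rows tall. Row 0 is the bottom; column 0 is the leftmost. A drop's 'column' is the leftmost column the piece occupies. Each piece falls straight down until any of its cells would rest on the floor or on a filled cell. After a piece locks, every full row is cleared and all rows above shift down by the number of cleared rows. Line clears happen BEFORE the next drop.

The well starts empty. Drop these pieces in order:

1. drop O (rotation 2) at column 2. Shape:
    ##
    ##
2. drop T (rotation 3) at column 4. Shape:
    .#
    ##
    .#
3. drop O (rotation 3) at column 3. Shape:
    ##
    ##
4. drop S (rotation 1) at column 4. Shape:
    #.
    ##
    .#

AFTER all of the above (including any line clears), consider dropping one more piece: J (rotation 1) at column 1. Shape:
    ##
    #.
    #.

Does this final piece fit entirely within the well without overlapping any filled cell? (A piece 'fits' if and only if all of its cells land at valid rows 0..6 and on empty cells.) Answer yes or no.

Drop 1: O rot2 at col 2 lands with bottom-row=0; cleared 0 line(s) (total 0); column heights now [0 0 2 2 0 0], max=2
Drop 2: T rot3 at col 4 lands with bottom-row=0; cleared 0 line(s) (total 0); column heights now [0 0 2 2 2 3], max=3
Drop 3: O rot3 at col 3 lands with bottom-row=2; cleared 0 line(s) (total 0); column heights now [0 0 2 4 4 3], max=4
Drop 4: S rot1 at col 4 lands with bottom-row=3; cleared 0 line(s) (total 0); column heights now [0 0 2 4 6 5], max=6
Test piece J rot1 at col 1 (width 2): heights before test = [0 0 2 4 6 5]; fits = True

Answer: yes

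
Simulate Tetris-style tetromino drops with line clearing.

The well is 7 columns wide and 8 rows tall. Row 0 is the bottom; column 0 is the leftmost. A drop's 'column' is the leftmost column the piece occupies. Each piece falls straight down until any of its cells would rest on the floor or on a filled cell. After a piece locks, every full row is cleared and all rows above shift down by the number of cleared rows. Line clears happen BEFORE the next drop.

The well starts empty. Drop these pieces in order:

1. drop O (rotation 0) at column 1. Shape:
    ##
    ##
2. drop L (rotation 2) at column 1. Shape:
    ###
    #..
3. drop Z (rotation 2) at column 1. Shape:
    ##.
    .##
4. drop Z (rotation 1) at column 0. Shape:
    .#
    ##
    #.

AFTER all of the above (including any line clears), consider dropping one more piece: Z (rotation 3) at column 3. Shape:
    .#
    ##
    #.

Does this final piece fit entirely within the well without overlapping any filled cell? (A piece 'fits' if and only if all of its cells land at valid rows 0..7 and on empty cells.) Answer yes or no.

Drop 1: O rot0 at col 1 lands with bottom-row=0; cleared 0 line(s) (total 0); column heights now [0 2 2 0 0 0 0], max=2
Drop 2: L rot2 at col 1 lands with bottom-row=2; cleared 0 line(s) (total 0); column heights now [0 4 4 4 0 0 0], max=4
Drop 3: Z rot2 at col 1 lands with bottom-row=4; cleared 0 line(s) (total 0); column heights now [0 6 6 5 0 0 0], max=6
Drop 4: Z rot1 at col 0 lands with bottom-row=5; cleared 0 line(s) (total 0); column heights now [7 8 6 5 0 0 0], max=8
Test piece Z rot3 at col 3 (width 2): heights before test = [7 8 6 5 0 0 0]; fits = True

Answer: yes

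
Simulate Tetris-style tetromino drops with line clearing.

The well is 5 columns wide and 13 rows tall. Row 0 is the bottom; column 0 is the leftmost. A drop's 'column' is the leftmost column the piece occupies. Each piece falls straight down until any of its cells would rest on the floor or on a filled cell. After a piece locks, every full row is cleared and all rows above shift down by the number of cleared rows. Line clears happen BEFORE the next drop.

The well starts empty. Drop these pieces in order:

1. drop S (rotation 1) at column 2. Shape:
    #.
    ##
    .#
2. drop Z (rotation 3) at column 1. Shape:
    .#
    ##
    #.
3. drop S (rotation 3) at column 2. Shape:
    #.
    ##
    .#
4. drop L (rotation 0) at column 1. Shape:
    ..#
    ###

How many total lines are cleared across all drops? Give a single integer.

Drop 1: S rot1 at col 2 lands with bottom-row=0; cleared 0 line(s) (total 0); column heights now [0 0 3 2 0], max=3
Drop 2: Z rot3 at col 1 lands with bottom-row=2; cleared 0 line(s) (total 0); column heights now [0 4 5 2 0], max=5
Drop 3: S rot3 at col 2 lands with bottom-row=4; cleared 0 line(s) (total 0); column heights now [0 4 7 6 0], max=7
Drop 4: L rot0 at col 1 lands with bottom-row=7; cleared 0 line(s) (total 0); column heights now [0 8 8 9 0], max=9

Answer: 0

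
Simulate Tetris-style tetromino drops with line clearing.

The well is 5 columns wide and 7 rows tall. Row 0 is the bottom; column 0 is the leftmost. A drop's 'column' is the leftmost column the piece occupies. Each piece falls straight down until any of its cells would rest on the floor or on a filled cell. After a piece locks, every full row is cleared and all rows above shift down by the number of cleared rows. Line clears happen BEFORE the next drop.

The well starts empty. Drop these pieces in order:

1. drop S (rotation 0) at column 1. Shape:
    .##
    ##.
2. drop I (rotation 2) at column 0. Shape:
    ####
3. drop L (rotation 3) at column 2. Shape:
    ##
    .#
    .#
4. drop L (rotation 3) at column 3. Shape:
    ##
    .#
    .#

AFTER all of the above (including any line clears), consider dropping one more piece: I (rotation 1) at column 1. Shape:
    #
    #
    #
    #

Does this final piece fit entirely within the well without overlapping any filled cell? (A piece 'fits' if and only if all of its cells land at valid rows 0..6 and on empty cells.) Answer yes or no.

Answer: yes

Derivation:
Drop 1: S rot0 at col 1 lands with bottom-row=0; cleared 0 line(s) (total 0); column heights now [0 1 2 2 0], max=2
Drop 2: I rot2 at col 0 lands with bottom-row=2; cleared 0 line(s) (total 0); column heights now [3 3 3 3 0], max=3
Drop 3: L rot3 at col 2 lands with bottom-row=3; cleared 0 line(s) (total 0); column heights now [3 3 6 6 0], max=6
Drop 4: L rot3 at col 3 lands with bottom-row=4; cleared 0 line(s) (total 0); column heights now [3 3 6 7 7], max=7
Test piece I rot1 at col 1 (width 1): heights before test = [3 3 6 7 7]; fits = True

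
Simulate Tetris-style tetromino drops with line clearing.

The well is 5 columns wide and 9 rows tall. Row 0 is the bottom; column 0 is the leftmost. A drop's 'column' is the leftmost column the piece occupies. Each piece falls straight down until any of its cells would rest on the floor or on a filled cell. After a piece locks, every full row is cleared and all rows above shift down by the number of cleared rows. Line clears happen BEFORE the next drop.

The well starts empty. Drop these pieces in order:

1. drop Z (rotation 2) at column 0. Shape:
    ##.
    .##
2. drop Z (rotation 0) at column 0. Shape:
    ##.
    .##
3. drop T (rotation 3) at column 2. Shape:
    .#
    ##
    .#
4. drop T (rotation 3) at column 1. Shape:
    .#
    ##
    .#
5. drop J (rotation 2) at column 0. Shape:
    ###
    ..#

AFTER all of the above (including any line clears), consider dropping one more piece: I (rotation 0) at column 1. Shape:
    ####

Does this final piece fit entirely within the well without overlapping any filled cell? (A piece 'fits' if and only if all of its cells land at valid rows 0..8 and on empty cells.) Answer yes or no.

Answer: no

Derivation:
Drop 1: Z rot2 at col 0 lands with bottom-row=0; cleared 0 line(s) (total 0); column heights now [2 2 1 0 0], max=2
Drop 2: Z rot0 at col 0 lands with bottom-row=2; cleared 0 line(s) (total 0); column heights now [4 4 3 0 0], max=4
Drop 3: T rot3 at col 2 lands with bottom-row=2; cleared 0 line(s) (total 0); column heights now [4 4 4 5 0], max=5
Drop 4: T rot3 at col 1 lands with bottom-row=4; cleared 0 line(s) (total 0); column heights now [4 6 7 5 0], max=7
Drop 5: J rot2 at col 0 lands with bottom-row=7; cleared 0 line(s) (total 0); column heights now [9 9 9 5 0], max=9
Test piece I rot0 at col 1 (width 4): heights before test = [9 9 9 5 0]; fits = False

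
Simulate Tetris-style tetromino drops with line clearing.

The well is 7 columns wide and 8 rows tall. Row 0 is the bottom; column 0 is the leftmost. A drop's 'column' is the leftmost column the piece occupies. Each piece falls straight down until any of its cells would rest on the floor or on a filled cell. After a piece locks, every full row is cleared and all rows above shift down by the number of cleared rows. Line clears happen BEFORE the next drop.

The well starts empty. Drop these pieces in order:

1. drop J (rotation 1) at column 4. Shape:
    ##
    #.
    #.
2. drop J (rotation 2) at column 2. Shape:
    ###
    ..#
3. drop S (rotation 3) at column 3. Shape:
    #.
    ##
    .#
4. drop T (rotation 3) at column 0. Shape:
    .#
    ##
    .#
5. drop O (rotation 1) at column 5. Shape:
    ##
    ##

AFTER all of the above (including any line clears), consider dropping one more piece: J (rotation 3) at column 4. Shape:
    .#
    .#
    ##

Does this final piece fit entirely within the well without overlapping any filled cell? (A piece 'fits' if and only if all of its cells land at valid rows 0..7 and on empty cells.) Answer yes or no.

Drop 1: J rot1 at col 4 lands with bottom-row=0; cleared 0 line(s) (total 0); column heights now [0 0 0 0 3 3 0], max=3
Drop 2: J rot2 at col 2 lands with bottom-row=3; cleared 0 line(s) (total 0); column heights now [0 0 5 5 5 3 0], max=5
Drop 3: S rot3 at col 3 lands with bottom-row=5; cleared 0 line(s) (total 0); column heights now [0 0 5 8 7 3 0], max=8
Drop 4: T rot3 at col 0 lands with bottom-row=0; cleared 0 line(s) (total 0); column heights now [2 3 5 8 7 3 0], max=8
Drop 5: O rot1 at col 5 lands with bottom-row=3; cleared 0 line(s) (total 0); column heights now [2 3 5 8 7 5 5], max=8
Test piece J rot3 at col 4 (width 2): heights before test = [2 3 5 8 7 5 5]; fits = False

Answer: no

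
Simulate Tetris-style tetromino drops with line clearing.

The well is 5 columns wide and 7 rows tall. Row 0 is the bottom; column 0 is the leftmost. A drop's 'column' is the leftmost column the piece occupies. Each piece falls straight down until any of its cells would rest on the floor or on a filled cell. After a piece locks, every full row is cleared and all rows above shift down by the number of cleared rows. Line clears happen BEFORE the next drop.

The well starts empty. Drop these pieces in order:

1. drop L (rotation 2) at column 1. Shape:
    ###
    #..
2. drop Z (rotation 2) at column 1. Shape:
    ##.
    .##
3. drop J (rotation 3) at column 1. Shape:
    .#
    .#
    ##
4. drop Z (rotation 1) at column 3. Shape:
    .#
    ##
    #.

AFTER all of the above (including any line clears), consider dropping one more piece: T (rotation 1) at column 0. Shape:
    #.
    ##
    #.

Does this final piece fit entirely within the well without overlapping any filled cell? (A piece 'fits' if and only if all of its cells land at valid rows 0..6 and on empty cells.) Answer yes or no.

Answer: yes

Derivation:
Drop 1: L rot2 at col 1 lands with bottom-row=0; cleared 0 line(s) (total 0); column heights now [0 2 2 2 0], max=2
Drop 2: Z rot2 at col 1 lands with bottom-row=2; cleared 0 line(s) (total 0); column heights now [0 4 4 3 0], max=4
Drop 3: J rot3 at col 1 lands with bottom-row=4; cleared 0 line(s) (total 0); column heights now [0 5 7 3 0], max=7
Drop 4: Z rot1 at col 3 lands with bottom-row=3; cleared 0 line(s) (total 0); column heights now [0 5 7 5 6], max=7
Test piece T rot1 at col 0 (width 2): heights before test = [0 5 7 5 6]; fits = True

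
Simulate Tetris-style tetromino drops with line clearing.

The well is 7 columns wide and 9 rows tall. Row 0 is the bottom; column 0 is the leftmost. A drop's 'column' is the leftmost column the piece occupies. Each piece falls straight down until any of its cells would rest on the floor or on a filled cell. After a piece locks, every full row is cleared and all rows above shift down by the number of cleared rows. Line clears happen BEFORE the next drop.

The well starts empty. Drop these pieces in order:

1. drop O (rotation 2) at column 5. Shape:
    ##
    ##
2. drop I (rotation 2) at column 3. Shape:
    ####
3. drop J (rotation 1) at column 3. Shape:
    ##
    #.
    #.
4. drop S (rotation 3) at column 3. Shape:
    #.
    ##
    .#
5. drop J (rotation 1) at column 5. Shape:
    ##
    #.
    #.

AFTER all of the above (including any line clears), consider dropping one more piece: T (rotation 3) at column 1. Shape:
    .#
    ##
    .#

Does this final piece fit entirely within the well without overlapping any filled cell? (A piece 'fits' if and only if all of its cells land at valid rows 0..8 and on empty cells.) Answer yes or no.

Answer: yes

Derivation:
Drop 1: O rot2 at col 5 lands with bottom-row=0; cleared 0 line(s) (total 0); column heights now [0 0 0 0 0 2 2], max=2
Drop 2: I rot2 at col 3 lands with bottom-row=2; cleared 0 line(s) (total 0); column heights now [0 0 0 3 3 3 3], max=3
Drop 3: J rot1 at col 3 lands with bottom-row=3; cleared 0 line(s) (total 0); column heights now [0 0 0 6 6 3 3], max=6
Drop 4: S rot3 at col 3 lands with bottom-row=6; cleared 0 line(s) (total 0); column heights now [0 0 0 9 8 3 3], max=9
Drop 5: J rot1 at col 5 lands with bottom-row=3; cleared 0 line(s) (total 0); column heights now [0 0 0 9 8 6 6], max=9
Test piece T rot3 at col 1 (width 2): heights before test = [0 0 0 9 8 6 6]; fits = True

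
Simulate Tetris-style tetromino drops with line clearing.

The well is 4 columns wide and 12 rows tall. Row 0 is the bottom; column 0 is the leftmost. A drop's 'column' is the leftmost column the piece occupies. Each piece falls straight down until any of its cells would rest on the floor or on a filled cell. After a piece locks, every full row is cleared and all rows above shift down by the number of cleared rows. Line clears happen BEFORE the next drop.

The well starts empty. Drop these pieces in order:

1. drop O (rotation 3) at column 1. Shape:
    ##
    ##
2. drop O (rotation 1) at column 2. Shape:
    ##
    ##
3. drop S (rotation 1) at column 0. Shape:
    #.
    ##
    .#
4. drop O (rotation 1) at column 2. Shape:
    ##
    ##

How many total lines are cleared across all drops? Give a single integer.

Drop 1: O rot3 at col 1 lands with bottom-row=0; cleared 0 line(s) (total 0); column heights now [0 2 2 0], max=2
Drop 2: O rot1 at col 2 lands with bottom-row=2; cleared 0 line(s) (total 0); column heights now [0 2 4 4], max=4
Drop 3: S rot1 at col 0 lands with bottom-row=2; cleared 1 line(s) (total 1); column heights now [4 3 3 3], max=4
Drop 4: O rot1 at col 2 lands with bottom-row=3; cleared 0 line(s) (total 1); column heights now [4 3 5 5], max=5

Answer: 1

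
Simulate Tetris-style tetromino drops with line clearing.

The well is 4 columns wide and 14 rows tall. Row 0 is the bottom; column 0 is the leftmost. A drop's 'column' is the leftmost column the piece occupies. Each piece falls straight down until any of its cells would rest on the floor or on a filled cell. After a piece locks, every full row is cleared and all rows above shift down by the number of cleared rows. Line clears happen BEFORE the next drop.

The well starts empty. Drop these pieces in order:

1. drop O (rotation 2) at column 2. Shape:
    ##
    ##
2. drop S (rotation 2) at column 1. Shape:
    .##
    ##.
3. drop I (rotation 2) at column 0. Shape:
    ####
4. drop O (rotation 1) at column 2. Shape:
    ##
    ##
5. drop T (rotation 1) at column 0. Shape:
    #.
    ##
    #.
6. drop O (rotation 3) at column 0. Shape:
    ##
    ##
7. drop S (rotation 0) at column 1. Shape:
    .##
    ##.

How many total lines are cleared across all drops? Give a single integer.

Drop 1: O rot2 at col 2 lands with bottom-row=0; cleared 0 line(s) (total 0); column heights now [0 0 2 2], max=2
Drop 2: S rot2 at col 1 lands with bottom-row=2; cleared 0 line(s) (total 0); column heights now [0 3 4 4], max=4
Drop 3: I rot2 at col 0 lands with bottom-row=4; cleared 1 line(s) (total 1); column heights now [0 3 4 4], max=4
Drop 4: O rot1 at col 2 lands with bottom-row=4; cleared 0 line(s) (total 1); column heights now [0 3 6 6], max=6
Drop 5: T rot1 at col 0 lands with bottom-row=2; cleared 1 line(s) (total 2); column heights now [4 3 5 5], max=5
Drop 6: O rot3 at col 0 lands with bottom-row=4; cleared 1 line(s) (total 3); column heights now [5 5 4 4], max=5
Drop 7: S rot0 at col 1 lands with bottom-row=5; cleared 0 line(s) (total 3); column heights now [5 6 7 7], max=7

Answer: 3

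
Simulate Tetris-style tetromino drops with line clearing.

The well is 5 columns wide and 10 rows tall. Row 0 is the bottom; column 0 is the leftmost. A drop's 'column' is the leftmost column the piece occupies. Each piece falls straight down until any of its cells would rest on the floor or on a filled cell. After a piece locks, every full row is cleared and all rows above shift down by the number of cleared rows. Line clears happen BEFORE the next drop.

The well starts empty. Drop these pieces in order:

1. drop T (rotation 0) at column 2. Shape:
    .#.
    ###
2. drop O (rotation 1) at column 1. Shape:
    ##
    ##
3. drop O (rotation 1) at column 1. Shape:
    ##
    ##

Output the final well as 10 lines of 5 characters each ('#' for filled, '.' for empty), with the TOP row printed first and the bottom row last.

Answer: .....
.....
.....
.....
.....
.##..
.##..
.##..
.###.
..###

Derivation:
Drop 1: T rot0 at col 2 lands with bottom-row=0; cleared 0 line(s) (total 0); column heights now [0 0 1 2 1], max=2
Drop 2: O rot1 at col 1 lands with bottom-row=1; cleared 0 line(s) (total 0); column heights now [0 3 3 2 1], max=3
Drop 3: O rot1 at col 1 lands with bottom-row=3; cleared 0 line(s) (total 0); column heights now [0 5 5 2 1], max=5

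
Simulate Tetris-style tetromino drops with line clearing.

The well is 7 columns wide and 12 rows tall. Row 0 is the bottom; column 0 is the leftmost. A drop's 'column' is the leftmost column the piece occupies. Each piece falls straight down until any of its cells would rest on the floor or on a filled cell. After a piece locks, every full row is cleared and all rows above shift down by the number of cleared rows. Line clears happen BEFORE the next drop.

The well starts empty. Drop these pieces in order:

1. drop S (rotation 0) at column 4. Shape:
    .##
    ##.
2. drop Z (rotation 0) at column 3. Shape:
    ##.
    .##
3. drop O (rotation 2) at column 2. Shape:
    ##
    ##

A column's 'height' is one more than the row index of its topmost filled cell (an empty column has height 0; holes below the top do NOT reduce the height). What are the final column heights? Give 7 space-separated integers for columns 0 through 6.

Answer: 0 0 6 6 4 3 2

Derivation:
Drop 1: S rot0 at col 4 lands with bottom-row=0; cleared 0 line(s) (total 0); column heights now [0 0 0 0 1 2 2], max=2
Drop 2: Z rot0 at col 3 lands with bottom-row=2; cleared 0 line(s) (total 0); column heights now [0 0 0 4 4 3 2], max=4
Drop 3: O rot2 at col 2 lands with bottom-row=4; cleared 0 line(s) (total 0); column heights now [0 0 6 6 4 3 2], max=6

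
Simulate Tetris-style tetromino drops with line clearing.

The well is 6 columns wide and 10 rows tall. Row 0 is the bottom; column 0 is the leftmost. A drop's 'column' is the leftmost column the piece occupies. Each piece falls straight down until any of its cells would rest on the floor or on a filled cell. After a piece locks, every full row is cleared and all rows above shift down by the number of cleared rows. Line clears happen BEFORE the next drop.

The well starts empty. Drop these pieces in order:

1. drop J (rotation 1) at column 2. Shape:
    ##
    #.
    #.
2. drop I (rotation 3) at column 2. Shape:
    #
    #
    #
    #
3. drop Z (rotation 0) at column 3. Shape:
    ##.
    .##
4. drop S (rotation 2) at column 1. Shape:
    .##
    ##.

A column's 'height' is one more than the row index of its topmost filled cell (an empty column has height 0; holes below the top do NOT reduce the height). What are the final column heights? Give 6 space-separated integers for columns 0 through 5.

Answer: 0 8 9 9 4 3

Derivation:
Drop 1: J rot1 at col 2 lands with bottom-row=0; cleared 0 line(s) (total 0); column heights now [0 0 3 3 0 0], max=3
Drop 2: I rot3 at col 2 lands with bottom-row=3; cleared 0 line(s) (total 0); column heights now [0 0 7 3 0 0], max=7
Drop 3: Z rot0 at col 3 lands with bottom-row=2; cleared 0 line(s) (total 0); column heights now [0 0 7 4 4 3], max=7
Drop 4: S rot2 at col 1 lands with bottom-row=7; cleared 0 line(s) (total 0); column heights now [0 8 9 9 4 3], max=9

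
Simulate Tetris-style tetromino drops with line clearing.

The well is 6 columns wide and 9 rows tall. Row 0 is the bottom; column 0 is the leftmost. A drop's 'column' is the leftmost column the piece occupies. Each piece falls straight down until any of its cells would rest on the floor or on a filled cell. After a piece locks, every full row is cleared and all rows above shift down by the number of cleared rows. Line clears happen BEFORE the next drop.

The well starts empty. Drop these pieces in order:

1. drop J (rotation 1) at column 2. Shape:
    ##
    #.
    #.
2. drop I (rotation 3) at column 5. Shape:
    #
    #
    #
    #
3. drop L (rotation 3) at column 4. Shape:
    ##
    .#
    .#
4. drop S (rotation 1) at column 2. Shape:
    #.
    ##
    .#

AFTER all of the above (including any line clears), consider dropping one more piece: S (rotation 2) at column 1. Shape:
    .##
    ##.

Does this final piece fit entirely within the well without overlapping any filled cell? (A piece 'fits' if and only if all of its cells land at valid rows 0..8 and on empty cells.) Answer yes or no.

Answer: yes

Derivation:
Drop 1: J rot1 at col 2 lands with bottom-row=0; cleared 0 line(s) (total 0); column heights now [0 0 3 3 0 0], max=3
Drop 2: I rot3 at col 5 lands with bottom-row=0; cleared 0 line(s) (total 0); column heights now [0 0 3 3 0 4], max=4
Drop 3: L rot3 at col 4 lands with bottom-row=4; cleared 0 line(s) (total 0); column heights now [0 0 3 3 7 7], max=7
Drop 4: S rot1 at col 2 lands with bottom-row=3; cleared 0 line(s) (total 0); column heights now [0 0 6 5 7 7], max=7
Test piece S rot2 at col 1 (width 3): heights before test = [0 0 6 5 7 7]; fits = True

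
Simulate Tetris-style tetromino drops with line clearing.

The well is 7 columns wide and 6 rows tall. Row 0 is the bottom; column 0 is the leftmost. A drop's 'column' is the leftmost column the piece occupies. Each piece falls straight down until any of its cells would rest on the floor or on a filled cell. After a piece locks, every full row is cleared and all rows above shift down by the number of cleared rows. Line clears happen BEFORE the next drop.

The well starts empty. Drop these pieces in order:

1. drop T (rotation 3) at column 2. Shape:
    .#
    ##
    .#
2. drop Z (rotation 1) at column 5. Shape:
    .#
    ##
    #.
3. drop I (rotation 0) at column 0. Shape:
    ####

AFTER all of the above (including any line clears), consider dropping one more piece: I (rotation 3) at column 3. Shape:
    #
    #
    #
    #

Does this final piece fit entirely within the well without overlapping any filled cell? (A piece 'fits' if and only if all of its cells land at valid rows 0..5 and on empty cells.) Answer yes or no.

Drop 1: T rot3 at col 2 lands with bottom-row=0; cleared 0 line(s) (total 0); column heights now [0 0 2 3 0 0 0], max=3
Drop 2: Z rot1 at col 5 lands with bottom-row=0; cleared 0 line(s) (total 0); column heights now [0 0 2 3 0 2 3], max=3
Drop 3: I rot0 at col 0 lands with bottom-row=3; cleared 0 line(s) (total 0); column heights now [4 4 4 4 0 2 3], max=4
Test piece I rot3 at col 3 (width 1): heights before test = [4 4 4 4 0 2 3]; fits = False

Answer: no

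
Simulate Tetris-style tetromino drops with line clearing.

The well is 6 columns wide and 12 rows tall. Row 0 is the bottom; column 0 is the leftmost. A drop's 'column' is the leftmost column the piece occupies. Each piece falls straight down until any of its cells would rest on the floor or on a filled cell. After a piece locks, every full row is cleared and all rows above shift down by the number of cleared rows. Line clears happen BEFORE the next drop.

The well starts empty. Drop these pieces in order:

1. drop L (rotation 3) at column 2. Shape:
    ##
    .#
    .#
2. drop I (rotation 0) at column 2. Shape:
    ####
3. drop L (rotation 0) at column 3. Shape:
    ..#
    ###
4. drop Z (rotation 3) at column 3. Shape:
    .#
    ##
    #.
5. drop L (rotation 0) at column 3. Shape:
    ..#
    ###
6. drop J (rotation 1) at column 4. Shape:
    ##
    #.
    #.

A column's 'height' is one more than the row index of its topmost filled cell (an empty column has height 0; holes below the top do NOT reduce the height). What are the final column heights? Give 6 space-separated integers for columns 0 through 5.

Answer: 0 0 4 9 12 12

Derivation:
Drop 1: L rot3 at col 2 lands with bottom-row=0; cleared 0 line(s) (total 0); column heights now [0 0 3 3 0 0], max=3
Drop 2: I rot0 at col 2 lands with bottom-row=3; cleared 0 line(s) (total 0); column heights now [0 0 4 4 4 4], max=4
Drop 3: L rot0 at col 3 lands with bottom-row=4; cleared 0 line(s) (total 0); column heights now [0 0 4 5 5 6], max=6
Drop 4: Z rot3 at col 3 lands with bottom-row=5; cleared 0 line(s) (total 0); column heights now [0 0 4 7 8 6], max=8
Drop 5: L rot0 at col 3 lands with bottom-row=8; cleared 0 line(s) (total 0); column heights now [0 0 4 9 9 10], max=10
Drop 6: J rot1 at col 4 lands with bottom-row=9; cleared 0 line(s) (total 0); column heights now [0 0 4 9 12 12], max=12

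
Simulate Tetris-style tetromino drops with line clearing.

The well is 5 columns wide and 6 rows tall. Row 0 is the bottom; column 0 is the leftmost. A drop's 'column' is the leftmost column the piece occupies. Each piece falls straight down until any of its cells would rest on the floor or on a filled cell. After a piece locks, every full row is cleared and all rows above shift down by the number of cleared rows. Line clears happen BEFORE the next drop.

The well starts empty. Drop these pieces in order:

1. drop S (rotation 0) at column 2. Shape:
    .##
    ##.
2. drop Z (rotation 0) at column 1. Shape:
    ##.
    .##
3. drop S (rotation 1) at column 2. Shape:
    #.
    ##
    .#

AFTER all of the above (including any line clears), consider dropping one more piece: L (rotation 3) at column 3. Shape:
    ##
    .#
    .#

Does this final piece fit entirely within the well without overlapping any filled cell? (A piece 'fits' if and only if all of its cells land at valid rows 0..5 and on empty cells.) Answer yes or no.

Drop 1: S rot0 at col 2 lands with bottom-row=0; cleared 0 line(s) (total 0); column heights now [0 0 1 2 2], max=2
Drop 2: Z rot0 at col 1 lands with bottom-row=2; cleared 0 line(s) (total 0); column heights now [0 4 4 3 2], max=4
Drop 3: S rot1 at col 2 lands with bottom-row=3; cleared 0 line(s) (total 0); column heights now [0 4 6 5 2], max=6
Test piece L rot3 at col 3 (width 2): heights before test = [0 4 6 5 2]; fits = True

Answer: yes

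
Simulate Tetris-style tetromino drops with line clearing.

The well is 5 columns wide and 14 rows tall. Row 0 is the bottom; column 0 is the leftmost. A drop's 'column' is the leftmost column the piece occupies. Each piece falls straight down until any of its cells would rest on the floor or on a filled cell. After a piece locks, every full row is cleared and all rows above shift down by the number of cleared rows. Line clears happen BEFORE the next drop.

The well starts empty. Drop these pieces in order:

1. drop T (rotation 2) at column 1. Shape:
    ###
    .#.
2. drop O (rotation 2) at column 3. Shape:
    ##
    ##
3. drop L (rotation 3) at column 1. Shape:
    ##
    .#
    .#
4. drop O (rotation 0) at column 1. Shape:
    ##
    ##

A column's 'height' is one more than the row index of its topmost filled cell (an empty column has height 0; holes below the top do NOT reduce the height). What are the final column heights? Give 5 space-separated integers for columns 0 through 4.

Drop 1: T rot2 at col 1 lands with bottom-row=0; cleared 0 line(s) (total 0); column heights now [0 2 2 2 0], max=2
Drop 2: O rot2 at col 3 lands with bottom-row=2; cleared 0 line(s) (total 0); column heights now [0 2 2 4 4], max=4
Drop 3: L rot3 at col 1 lands with bottom-row=2; cleared 0 line(s) (total 0); column heights now [0 5 5 4 4], max=5
Drop 4: O rot0 at col 1 lands with bottom-row=5; cleared 0 line(s) (total 0); column heights now [0 7 7 4 4], max=7

Answer: 0 7 7 4 4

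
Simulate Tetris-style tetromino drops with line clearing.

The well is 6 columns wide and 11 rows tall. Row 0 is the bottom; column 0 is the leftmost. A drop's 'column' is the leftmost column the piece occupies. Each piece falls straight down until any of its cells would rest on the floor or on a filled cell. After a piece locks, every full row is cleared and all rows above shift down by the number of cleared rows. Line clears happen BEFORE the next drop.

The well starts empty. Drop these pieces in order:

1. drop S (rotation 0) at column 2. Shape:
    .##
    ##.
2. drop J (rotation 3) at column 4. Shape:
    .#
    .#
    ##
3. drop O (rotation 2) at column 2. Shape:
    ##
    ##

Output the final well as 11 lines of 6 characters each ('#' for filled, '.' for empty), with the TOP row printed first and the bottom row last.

Answer: ......
......
......
......
......
......
.....#
..##.#
..####
...##.
..##..

Derivation:
Drop 1: S rot0 at col 2 lands with bottom-row=0; cleared 0 line(s) (total 0); column heights now [0 0 1 2 2 0], max=2
Drop 2: J rot3 at col 4 lands with bottom-row=2; cleared 0 line(s) (total 0); column heights now [0 0 1 2 3 5], max=5
Drop 3: O rot2 at col 2 lands with bottom-row=2; cleared 0 line(s) (total 0); column heights now [0 0 4 4 3 5], max=5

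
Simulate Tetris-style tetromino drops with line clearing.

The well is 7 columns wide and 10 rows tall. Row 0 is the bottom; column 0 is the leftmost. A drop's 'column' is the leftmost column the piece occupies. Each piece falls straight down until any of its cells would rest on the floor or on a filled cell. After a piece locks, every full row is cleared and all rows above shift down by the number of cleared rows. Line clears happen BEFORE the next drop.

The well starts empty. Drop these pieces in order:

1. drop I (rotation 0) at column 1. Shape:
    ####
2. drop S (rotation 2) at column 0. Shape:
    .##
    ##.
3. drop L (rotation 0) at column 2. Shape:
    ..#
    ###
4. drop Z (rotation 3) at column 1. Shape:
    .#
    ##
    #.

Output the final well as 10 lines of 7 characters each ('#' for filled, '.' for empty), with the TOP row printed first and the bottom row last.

Drop 1: I rot0 at col 1 lands with bottom-row=0; cleared 0 line(s) (total 0); column heights now [0 1 1 1 1 0 0], max=1
Drop 2: S rot2 at col 0 lands with bottom-row=1; cleared 0 line(s) (total 0); column heights now [2 3 3 1 1 0 0], max=3
Drop 3: L rot0 at col 2 lands with bottom-row=3; cleared 0 line(s) (total 0); column heights now [2 3 4 4 5 0 0], max=5
Drop 4: Z rot3 at col 1 lands with bottom-row=3; cleared 0 line(s) (total 0); column heights now [2 5 6 4 5 0 0], max=6

Answer: .......
.......
.......
.......
..#....
.##.#..
.####..
.##....
##.....
.####..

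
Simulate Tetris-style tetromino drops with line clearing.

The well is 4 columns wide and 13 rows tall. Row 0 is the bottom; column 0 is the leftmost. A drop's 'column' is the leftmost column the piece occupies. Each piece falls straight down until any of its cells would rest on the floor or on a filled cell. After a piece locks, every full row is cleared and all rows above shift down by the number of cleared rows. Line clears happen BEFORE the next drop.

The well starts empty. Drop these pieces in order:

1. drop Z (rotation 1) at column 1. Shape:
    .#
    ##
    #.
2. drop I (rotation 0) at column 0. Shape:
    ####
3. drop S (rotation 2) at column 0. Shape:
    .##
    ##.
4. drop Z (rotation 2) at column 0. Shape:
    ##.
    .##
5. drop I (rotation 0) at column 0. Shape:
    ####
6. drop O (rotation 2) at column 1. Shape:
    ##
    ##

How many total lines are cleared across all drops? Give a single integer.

Answer: 2

Derivation:
Drop 1: Z rot1 at col 1 lands with bottom-row=0; cleared 0 line(s) (total 0); column heights now [0 2 3 0], max=3
Drop 2: I rot0 at col 0 lands with bottom-row=3; cleared 1 line(s) (total 1); column heights now [0 2 3 0], max=3
Drop 3: S rot2 at col 0 lands with bottom-row=2; cleared 0 line(s) (total 1); column heights now [3 4 4 0], max=4
Drop 4: Z rot2 at col 0 lands with bottom-row=4; cleared 0 line(s) (total 1); column heights now [6 6 5 0], max=6
Drop 5: I rot0 at col 0 lands with bottom-row=6; cleared 1 line(s) (total 2); column heights now [6 6 5 0], max=6
Drop 6: O rot2 at col 1 lands with bottom-row=6; cleared 0 line(s) (total 2); column heights now [6 8 8 0], max=8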